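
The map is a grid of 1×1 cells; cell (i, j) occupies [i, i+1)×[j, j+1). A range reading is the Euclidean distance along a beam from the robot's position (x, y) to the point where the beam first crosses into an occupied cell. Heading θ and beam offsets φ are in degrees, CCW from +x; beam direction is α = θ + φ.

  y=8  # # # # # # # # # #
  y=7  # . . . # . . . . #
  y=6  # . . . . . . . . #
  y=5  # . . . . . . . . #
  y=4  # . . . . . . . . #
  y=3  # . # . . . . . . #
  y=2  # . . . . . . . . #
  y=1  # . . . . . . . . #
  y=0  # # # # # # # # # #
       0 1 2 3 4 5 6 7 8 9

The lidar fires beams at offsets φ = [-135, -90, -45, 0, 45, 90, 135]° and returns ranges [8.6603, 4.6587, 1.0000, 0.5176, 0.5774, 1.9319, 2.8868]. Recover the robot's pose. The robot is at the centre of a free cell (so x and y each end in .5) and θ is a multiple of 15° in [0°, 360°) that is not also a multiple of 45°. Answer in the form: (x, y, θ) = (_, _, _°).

(x, y, θ) = (8.5, 5.5, 345°)

Enumerate (i+0.5, j+0.5, θ) over the 54 free cells and 16 admissible headings. For each, cast all 7 beams and compare to the given ranges.
  (7.5, 6.5, 165°): beam 1 = 1.7321 ≠ 8.6603 ✗
  (8.5, 4.5, 30°): beam 1 = 3.6235 ≠ 8.6603 ✗
  (4.5, 5.5, 345°): beam 1 = 4.0415 ≠ 8.6603 ✗
  …
  (8.5, 5.5, 345°): r_1=8.6603, r_2=4.6587, r_3=1.0000, r_4=0.5176, r_5=0.5774, r_6=1.9319, r_7=2.8868 — all match ✓
Only this pose fits every beam.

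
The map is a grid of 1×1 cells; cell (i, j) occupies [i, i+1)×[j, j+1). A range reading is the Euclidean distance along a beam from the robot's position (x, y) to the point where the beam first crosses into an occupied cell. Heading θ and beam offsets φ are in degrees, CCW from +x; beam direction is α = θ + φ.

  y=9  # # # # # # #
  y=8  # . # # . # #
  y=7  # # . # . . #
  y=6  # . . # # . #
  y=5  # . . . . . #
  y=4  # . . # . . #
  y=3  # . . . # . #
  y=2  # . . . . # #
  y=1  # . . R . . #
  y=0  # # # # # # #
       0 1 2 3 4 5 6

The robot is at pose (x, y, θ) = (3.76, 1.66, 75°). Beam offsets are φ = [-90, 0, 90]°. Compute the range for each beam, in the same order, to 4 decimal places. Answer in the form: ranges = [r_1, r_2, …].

ranges = [2.3190, 1.3873, 2.8574]

beam 1: φ=-90°, α=345°
  d=(0.9659,-0.2588)  start (3,1)  tX=0.2485 tY=2.5500  stride 1/|dx|=1.0353 1/|dy|=3.8637
    cross x-line → (4,1), t=0.2485
    cross x-line → (5,1), t=1.2837
    cross x-line → (6,1), t=2.3190 (wall)
  → r_1 = 2.3190
beam 2: φ=0°, α=75°
  d=(0.2588,0.9659)  start (3,1)  tX=0.9273 tY=0.3520  stride 1/|dx|=3.8637 1/|dy|=1.0353
    cross y-line → (3,2), t=0.3520
    cross x-line → (4,2), t=0.9273
    cross y-line → (4,3), t=1.3873 (wall)
  → r_2 = 1.3873
beam 3: φ=90°, α=165°
  d=(-0.9659,0.2588)  start (3,1)  tX=0.7868 tY=1.3137  stride 1/|dx|=1.0353 1/|dy|=3.8637
    cross x-line → (2,1), t=0.7868
    cross y-line → (2,2), t=1.3137
    cross x-line → (1,2), t=1.8221
    cross x-line → (0,2), t=2.8574 (wall)
  → r_3 = 2.8574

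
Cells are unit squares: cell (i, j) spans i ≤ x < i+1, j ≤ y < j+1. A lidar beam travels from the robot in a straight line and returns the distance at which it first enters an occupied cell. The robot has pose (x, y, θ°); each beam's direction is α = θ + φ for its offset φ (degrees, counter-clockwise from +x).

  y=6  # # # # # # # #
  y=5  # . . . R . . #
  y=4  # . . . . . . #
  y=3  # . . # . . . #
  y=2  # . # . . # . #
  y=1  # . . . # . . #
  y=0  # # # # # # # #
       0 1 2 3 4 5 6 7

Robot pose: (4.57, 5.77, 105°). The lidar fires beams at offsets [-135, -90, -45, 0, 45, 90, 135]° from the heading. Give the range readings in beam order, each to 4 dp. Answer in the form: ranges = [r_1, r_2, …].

beam 1: φ=-135°, α=330°
  d=(0.8660,-0.5000)  start (4,5)  tX=0.4965 tY=1.5400  stride 1/|dx|=1.1547 1/|dy|=2.0000
    cross x-line → (5,5), t=0.4965
    cross y-line → (5,4), t=1.5400
    cross x-line → (6,4), t=1.6512
    cross x-line → (7,4), t=2.8059 (wall)
  → r_1 = 2.8059
beam 2: φ=-90°, α=15°
  d=(0.9659,0.2588)  start (4,5)  tX=0.4452 tY=0.8887  stride 1/|dx|=1.0353 1/|dy|=3.8637
    cross x-line → (5,5), t=0.4452
    cross y-line → (5,6), t=0.8887 (wall)
  → r_2 = 0.8887
beam 3: φ=-45°, α=60°
  d=(0.5000,0.8660)  start (4,5)  tX=0.8600 tY=0.2656  stride 1/|dx|=2.0000 1/|dy|=1.1547
    cross y-line → (4,6), t=0.2656 (wall)
  → r_3 = 0.2656
beam 4: φ=0°, α=105°
  d=(-0.2588,0.9659)  start (4,5)  tX=2.2023 tY=0.2381  stride 1/|dx|=3.8637 1/|dy|=1.0353
    cross y-line → (4,6), t=0.2381 (wall)
  → r_4 = 0.2381
beam 5: φ=45°, α=150°
  d=(-0.8660,0.5000)  start (4,5)  tX=0.6582 tY=0.4600  stride 1/|dx|=1.1547 1/|dy|=2.0000
    cross y-line → (4,6), t=0.4600 (wall)
  → r_5 = 0.4600
beam 6: φ=90°, α=195°
  d=(-0.9659,-0.2588)  start (4,5)  tX=0.5901 tY=2.9751  stride 1/|dx|=1.0353 1/|dy|=3.8637
    cross x-line → (3,5), t=0.5901
    cross x-line → (2,5), t=1.6254
    cross x-line → (1,5), t=2.6607
    cross y-line → (1,4), t=2.9751
    cross x-line → (0,4), t=3.6959 (wall)
  → r_6 = 3.6959
beam 7: φ=135°, α=240°
  d=(-0.5000,-0.8660)  start (4,5)  tX=1.1400 tY=0.8891  stride 1/|dx|=2.0000 1/|dy|=1.1547
    cross y-line → (4,4), t=0.8891
    cross x-line → (3,4), t=1.1400
    cross y-line → (3,3), t=2.0438 (wall)
  → r_7 = 2.0438

ranges = [2.8059, 0.8887, 0.2656, 0.2381, 0.4600, 3.6959, 2.0438]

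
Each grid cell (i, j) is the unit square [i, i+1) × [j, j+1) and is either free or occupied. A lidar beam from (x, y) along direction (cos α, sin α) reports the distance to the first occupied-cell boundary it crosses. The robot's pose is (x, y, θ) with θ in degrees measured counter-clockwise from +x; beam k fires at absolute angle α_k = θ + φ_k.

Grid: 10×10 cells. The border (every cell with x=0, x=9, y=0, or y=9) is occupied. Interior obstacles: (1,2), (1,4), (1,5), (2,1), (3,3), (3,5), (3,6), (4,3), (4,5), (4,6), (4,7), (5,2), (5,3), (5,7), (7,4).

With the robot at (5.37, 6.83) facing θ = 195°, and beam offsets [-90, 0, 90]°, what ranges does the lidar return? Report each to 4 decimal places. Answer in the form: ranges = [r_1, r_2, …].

ranges = [0.1760, 0.3831, 6.0357]

beam 1: φ=-90°, α=105°
  cosα=-0.2588 sinα=0.9659 | (5,6) | tMaxX 1.4296 tMaxY 0.1760 | tΔX 3.8637 tΔY 1.0353
    t=0.1760 [y] (5,7) — stop
  → r_1 = 0.1760
beam 2: φ=0°, α=195°
  cosα=-0.9659 sinα=-0.2588 | (5,6) | tMaxX 0.3831 tMaxY 3.2069 | tΔX 1.0353 tΔY 3.8637
    t=0.3831 [x] (4,6) — stop
  → r_2 = 0.3831
beam 3: φ=90°, α=285°
  cosα=0.2588 sinα=-0.9659 | (5,6) | tMaxX 2.4341 tMaxY 0.8593 | tΔX 3.8637 tΔY 1.0353
    t=0.8593 [y] (5,5)
    t=1.8946 [y] (5,4)
    t=2.4341 [x] (6,4)
    t=2.9298 [y] (6,3)
    t=3.9651 [y] (6,2)
    t=5.0004 [y] (6,1)
    t=6.0357 [y] (6,0) — stop
  → r_3 = 6.0357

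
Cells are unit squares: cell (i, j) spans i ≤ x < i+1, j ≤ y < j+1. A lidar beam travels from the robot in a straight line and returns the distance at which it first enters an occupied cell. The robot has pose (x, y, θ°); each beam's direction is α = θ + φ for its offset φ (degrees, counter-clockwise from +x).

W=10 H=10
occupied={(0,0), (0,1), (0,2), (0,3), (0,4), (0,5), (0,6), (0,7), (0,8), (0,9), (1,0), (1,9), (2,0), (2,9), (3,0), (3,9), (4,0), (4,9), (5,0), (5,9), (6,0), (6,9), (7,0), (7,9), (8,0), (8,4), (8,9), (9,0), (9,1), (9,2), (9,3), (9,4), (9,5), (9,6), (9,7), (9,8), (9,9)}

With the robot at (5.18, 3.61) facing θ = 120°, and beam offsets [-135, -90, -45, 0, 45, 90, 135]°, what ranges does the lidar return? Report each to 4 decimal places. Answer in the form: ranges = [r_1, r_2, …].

beam 1: φ=-135°, α=345°
  dir = (cos 345°, sin 345°) = (0.9659, -0.2588); from cell (5,3)
  next x-line at t=0.8489, next y-line at t=2.3569; Δt_x=1.0353, Δt_y=3.8637
    x: enter (6,3) at t=0.8489
    x: enter (7,3) at t=1.8842
    y: enter (7,2) at t=2.3569
    x: enter (8,2) at t=2.9195
    x: enter (9,2) at t=3.9548 ← occupied
  → r_1 = 3.9548
beam 2: φ=-90°, α=30°
  dir = (cos 30°, sin 30°) = (0.8660, 0.5000); from cell (5,3)
  next x-line at t=0.9469, next y-line at t=0.7800; Δt_x=1.1547, Δt_y=2.0000
    y: enter (5,4) at t=0.7800
    x: enter (6,4) at t=0.9469
    x: enter (7,4) at t=2.1016
    y: enter (7,5) at t=2.7800
    x: enter (8,5) at t=3.2563
    x: enter (9,5) at t=4.4110 ← occupied
  → r_2 = 4.4110
beam 3: φ=-45°, α=75°
  dir = (cos 75°, sin 75°) = (0.2588, 0.9659); from cell (5,3)
  next x-line at t=3.1682, next y-line at t=0.4038; Δt_x=3.8637, Δt_y=1.0353
    y: enter (5,4) at t=0.4038
    y: enter (5,5) at t=1.4390
    y: enter (5,6) at t=2.4743
    x: enter (6,6) at t=3.1682
    y: enter (6,7) at t=3.5096
    y: enter (6,8) at t=4.5449
    y: enter (6,9) at t=5.5801 ← occupied
  → r_3 = 5.5801
beam 4: φ=0°, α=120°
  dir = (cos 120°, sin 120°) = (-0.5000, 0.8660); from cell (5,3)
  next x-line at t=0.3600, next y-line at t=0.4503; Δt_x=2.0000, Δt_y=1.1547
    x: enter (4,3) at t=0.3600
    y: enter (4,4) at t=0.4503
    y: enter (4,5) at t=1.6050
    x: enter (3,5) at t=2.3600
    y: enter (3,6) at t=2.7597
    y: enter (3,7) at t=3.9144
    x: enter (2,7) at t=4.3600
    y: enter (2,8) at t=5.0691
    y: enter (2,9) at t=6.2238 ← occupied
  → r_4 = 6.2238
beam 5: φ=45°, α=165°
  dir = (cos 165°, sin 165°) = (-0.9659, 0.2588); from cell (5,3)
  next x-line at t=0.1863, next y-line at t=1.5068; Δt_x=1.0353, Δt_y=3.8637
    x: enter (4,3) at t=0.1863
    x: enter (3,3) at t=1.2216
    y: enter (3,4) at t=1.5068
    x: enter (2,4) at t=2.2569
    x: enter (1,4) at t=3.2922
    x: enter (0,4) at t=4.3275 ← occupied
  → r_5 = 4.3275
beam 6: φ=90°, α=210°
  dir = (cos 210°, sin 210°) = (-0.8660, -0.5000); from cell (5,3)
  next x-line at t=0.2078, next y-line at t=1.2200; Δt_x=1.1547, Δt_y=2.0000
    x: enter (4,3) at t=0.2078
    y: enter (4,2) at t=1.2200
    x: enter (3,2) at t=1.3625
    x: enter (2,2) at t=2.5172
    y: enter (2,1) at t=3.2200
    x: enter (1,1) at t=3.6719
    x: enter (0,1) at t=4.8266 ← occupied
  → r_6 = 4.8266
beam 7: φ=135°, α=255°
  dir = (cos 255°, sin 255°) = (-0.2588, -0.9659); from cell (5,3)
  next x-line at t=0.6955, next y-line at t=0.6315; Δt_x=3.8637, Δt_y=1.0353
    y: enter (5,2) at t=0.6315
    x: enter (4,2) at t=0.6955
    y: enter (4,1) at t=1.6668
    y: enter (4,0) at t=2.7021 ← occupied
  → r_7 = 2.7021

ranges = [3.9548, 4.4110, 5.5801, 6.2238, 4.3275, 4.8266, 2.7021]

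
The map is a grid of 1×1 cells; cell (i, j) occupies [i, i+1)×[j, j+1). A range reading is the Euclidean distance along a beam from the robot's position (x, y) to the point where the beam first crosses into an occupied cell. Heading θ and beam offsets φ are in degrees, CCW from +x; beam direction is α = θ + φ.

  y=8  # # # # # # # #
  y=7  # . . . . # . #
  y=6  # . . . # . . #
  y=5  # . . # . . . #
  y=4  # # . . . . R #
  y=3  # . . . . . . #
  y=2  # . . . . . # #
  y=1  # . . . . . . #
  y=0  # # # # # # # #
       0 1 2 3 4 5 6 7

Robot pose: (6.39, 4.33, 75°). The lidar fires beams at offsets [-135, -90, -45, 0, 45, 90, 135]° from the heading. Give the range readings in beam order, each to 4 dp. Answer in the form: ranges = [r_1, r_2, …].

ranges = [1.2200, 0.6315, 0.7044, 2.3569, 2.7800, 2.5887, 6.2238]

beam 1: φ=-135°, α=300°
  cosα=0.5000 sinα=-0.8660 | (6,4) | tMaxX 1.2200 tMaxY 0.3811 | tΔX 2.0000 tΔY 1.1547
    t=0.3811 [y] (6,3)
    t=1.2200 [x] (7,3) — stop
  → r_1 = 1.2200
beam 2: φ=-90°, α=345°
  cosα=0.9659 sinα=-0.2588 | (6,4) | tMaxX 0.6315 tMaxY 1.2750 | tΔX 1.0353 tΔY 3.8637
    t=0.6315 [x] (7,4) — stop
  → r_2 = 0.6315
beam 3: φ=-45°, α=30°
  cosα=0.8660 sinα=0.5000 | (6,4) | tMaxX 0.7044 tMaxY 1.3400 | tΔX 1.1547 tΔY 2.0000
    t=0.7044 [x] (7,4) — stop
  → r_3 = 0.7044
beam 4: φ=0°, α=75°
  cosα=0.2588 sinα=0.9659 | (6,4) | tMaxX 2.3569 tMaxY 0.6936 | tΔX 3.8637 tΔY 1.0353
    t=0.6936 [y] (6,5)
    t=1.7289 [y] (6,6)
    t=2.3569 [x] (7,6) — stop
  → r_4 = 2.3569
beam 5: φ=45°, α=120°
  cosα=-0.5000 sinα=0.8660 | (6,4) | tMaxX 0.7800 tMaxY 0.7736 | tΔX 2.0000 tΔY 1.1547
    t=0.7736 [y] (6,5)
    t=0.7800 [x] (5,5)
    t=1.9283 [y] (5,6)
    t=2.7800 [x] (4,6) — stop
  → r_5 = 2.7800
beam 6: φ=90°, α=165°
  cosα=-0.9659 sinα=0.2588 | (6,4) | tMaxX 0.4038 tMaxY 2.5887 | tΔX 1.0353 tΔY 3.8637
    t=0.4038 [x] (5,4)
    t=1.4390 [x] (4,4)
    t=2.4743 [x] (3,4)
    t=2.5887 [y] (3,5) — stop
  → r_6 = 2.5887
beam 7: φ=135°, α=210°
  cosα=-0.8660 sinα=-0.5000 | (6,4) | tMaxX 0.4503 tMaxY 0.6600 | tΔX 1.1547 tΔY 2.0000
    t=0.4503 [x] (5,4)
    t=0.6600 [y] (5,3)
    t=1.6050 [x] (4,3)
    t=2.6600 [y] (4,2)
    t=2.7597 [x] (3,2)
    t=3.9144 [x] (2,2)
    t=4.6600 [y] (2,1)
    t=5.0691 [x] (1,1)
    t=6.2238 [x] (0,1) — stop
  → r_7 = 6.2238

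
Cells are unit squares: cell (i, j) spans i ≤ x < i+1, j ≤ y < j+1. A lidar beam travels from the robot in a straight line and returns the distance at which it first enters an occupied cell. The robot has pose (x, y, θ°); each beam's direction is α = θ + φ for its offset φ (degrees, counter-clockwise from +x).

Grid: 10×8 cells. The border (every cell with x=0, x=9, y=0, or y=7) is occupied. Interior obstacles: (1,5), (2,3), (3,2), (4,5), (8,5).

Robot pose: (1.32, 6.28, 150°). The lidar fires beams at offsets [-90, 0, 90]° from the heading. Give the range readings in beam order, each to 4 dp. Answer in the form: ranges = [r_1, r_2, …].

beam 1: φ=-90°, α=60°
  cosα=0.5000 sinα=0.8660 | (1,6) | tMaxX 1.3600 tMaxY 0.8314 | tΔX 2.0000 tΔY 1.1547
    t=0.8314 [y] (1,7) — stop
  → r_1 = 0.8314
beam 2: φ=0°, α=150°
  cosα=-0.8660 sinα=0.5000 | (1,6) | tMaxX 0.3695 tMaxY 1.4400 | tΔX 1.1547 tΔY 2.0000
    t=0.3695 [x] (0,6) — stop
  → r_2 = 0.3695
beam 3: φ=90°, α=240°
  cosα=-0.5000 sinα=-0.8660 | (1,6) | tMaxX 0.6400 tMaxY 0.3233 | tΔX 2.0000 tΔY 1.1547
    t=0.3233 [y] (1,5) — stop
  → r_3 = 0.3233

ranges = [0.8314, 0.3695, 0.3233]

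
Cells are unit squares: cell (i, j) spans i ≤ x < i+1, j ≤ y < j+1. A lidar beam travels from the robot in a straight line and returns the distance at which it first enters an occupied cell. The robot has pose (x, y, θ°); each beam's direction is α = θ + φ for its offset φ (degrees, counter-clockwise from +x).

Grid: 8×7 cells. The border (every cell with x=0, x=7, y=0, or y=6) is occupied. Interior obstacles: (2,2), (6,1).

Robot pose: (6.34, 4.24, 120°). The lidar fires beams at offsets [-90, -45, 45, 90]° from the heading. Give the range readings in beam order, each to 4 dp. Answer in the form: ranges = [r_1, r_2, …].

beam 1: φ=-90°, α=30°
  direction (0.8660, 0.5000); cell (6,4); t to first gridline: x 0.7621, y 1.5200 (then +1.1547 / +2.0000)
    (7,4) via x @ 0.7621  # hit
  → r_1 = 0.7621
beam 2: φ=-45°, α=75°
  direction (0.2588, 0.9659); cell (6,4); t to first gridline: x 2.5500, y 0.7868 (then +3.8637 / +1.0353)
    (6,5) via y @ 0.7868
    (6,6) via y @ 1.8221  # hit
  → r_2 = 1.8221
beam 3: φ=45°, α=165°
  direction (-0.9659, 0.2588); cell (6,4); t to first gridline: x 0.3520, y 2.9364 (then +1.0353 / +3.8637)
    (5,4) via x @ 0.3520
    (4,4) via x @ 1.3873
    (3,4) via x @ 2.4225
    (3,5) via y @ 2.9364
    (2,5) via x @ 3.4578
    (1,5) via x @ 4.4931
    (0,5) via x @ 5.5284  # hit
  → r_3 = 5.5284
beam 4: φ=90°, α=210°
  direction (-0.8660, -0.5000); cell (6,4); t to first gridline: x 0.3926, y 0.4800 (then +1.1547 / +2.0000)
    (5,4) via x @ 0.3926
    (5,3) via y @ 0.4800
    (4,3) via x @ 1.5473
    (4,2) via y @ 2.4800
    (3,2) via x @ 2.7020
    (2,2) via x @ 3.8567  # hit
  → r_4 = 3.8567

ranges = [0.7621, 1.8221, 5.5284, 3.8567]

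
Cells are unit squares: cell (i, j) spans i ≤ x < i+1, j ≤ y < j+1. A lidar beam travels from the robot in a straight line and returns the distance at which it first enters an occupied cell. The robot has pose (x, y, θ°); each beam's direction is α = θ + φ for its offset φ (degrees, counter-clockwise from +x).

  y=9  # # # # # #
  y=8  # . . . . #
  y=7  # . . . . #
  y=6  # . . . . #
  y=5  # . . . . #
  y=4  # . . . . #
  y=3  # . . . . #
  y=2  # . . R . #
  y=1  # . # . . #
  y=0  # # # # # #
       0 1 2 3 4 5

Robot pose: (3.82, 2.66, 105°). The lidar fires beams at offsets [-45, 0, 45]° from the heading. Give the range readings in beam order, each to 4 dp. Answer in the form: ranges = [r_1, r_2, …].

ranges = [2.3600, 6.5637, 3.2563]

beam 1: φ=-45°, α=60°
  cosα=0.5000 sinα=0.8660 | (3,2) | tMaxX 0.3600 tMaxY 0.3926 | tΔX 2.0000 tΔY 1.1547
    t=0.3600 [x] (4,2)
    t=0.3926 [y] (4,3)
    t=1.5473 [y] (4,4)
    t=2.3600 [x] (5,4) — stop
  → r_1 = 2.3600
beam 2: φ=0°, α=105°
  cosα=-0.2588 sinα=0.9659 | (3,2) | tMaxX 3.1682 tMaxY 0.3520 | tΔX 3.8637 tΔY 1.0353
    t=0.3520 [y] (3,3)
    t=1.3873 [y] (3,4)
    t=2.4225 [y] (3,5)
    t=3.1682 [x] (2,5)
    t=3.4578 [y] (2,6)
    t=4.4931 [y] (2,7)
    t=5.5284 [y] (2,8)
    t=6.5637 [y] (2,9) — stop
  → r_2 = 6.5637
beam 3: φ=45°, α=150°
  cosα=-0.8660 sinα=0.5000 | (3,2) | tMaxX 0.9469 tMaxY 0.6800 | tΔX 1.1547 tΔY 2.0000
    t=0.6800 [y] (3,3)
    t=0.9469 [x] (2,3)
    t=2.1016 [x] (1,3)
    t=2.6800 [y] (1,4)
    t=3.2563 [x] (0,4) — stop
  → r_3 = 3.2563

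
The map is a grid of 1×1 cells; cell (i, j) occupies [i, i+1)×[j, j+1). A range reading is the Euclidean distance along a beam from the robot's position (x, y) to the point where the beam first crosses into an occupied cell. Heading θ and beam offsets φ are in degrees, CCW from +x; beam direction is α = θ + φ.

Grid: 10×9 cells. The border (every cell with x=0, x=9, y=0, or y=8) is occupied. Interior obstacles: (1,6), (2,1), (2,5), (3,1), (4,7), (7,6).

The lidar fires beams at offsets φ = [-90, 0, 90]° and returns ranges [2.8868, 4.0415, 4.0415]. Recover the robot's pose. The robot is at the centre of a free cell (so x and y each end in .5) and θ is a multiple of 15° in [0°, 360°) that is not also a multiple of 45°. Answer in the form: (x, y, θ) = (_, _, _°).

(x, y, θ) = (3.5, 4.5, 300°)

Candidates: 50 free-cell centres × 16 headings = 800 poses. Raycast each; keep the one whose scan matches to 4 dp.
  (1.5, 3.5, 330°): beam 1 = 1.0000 ≠ 2.8868 ✗
  (2.5, 2.5, 195°): beam 1 = 3.6235 ≠ 2.8868 ✗
  (8.5, 2.5, 30°): beam 1 = 1.0000 ≠ 2.8868 ✗
  …
  (3.5, 4.5, 300°): r_1=2.8868, r_2=4.0415, r_3=4.0415 — all match ✓
No second candidate reproduces the full scan.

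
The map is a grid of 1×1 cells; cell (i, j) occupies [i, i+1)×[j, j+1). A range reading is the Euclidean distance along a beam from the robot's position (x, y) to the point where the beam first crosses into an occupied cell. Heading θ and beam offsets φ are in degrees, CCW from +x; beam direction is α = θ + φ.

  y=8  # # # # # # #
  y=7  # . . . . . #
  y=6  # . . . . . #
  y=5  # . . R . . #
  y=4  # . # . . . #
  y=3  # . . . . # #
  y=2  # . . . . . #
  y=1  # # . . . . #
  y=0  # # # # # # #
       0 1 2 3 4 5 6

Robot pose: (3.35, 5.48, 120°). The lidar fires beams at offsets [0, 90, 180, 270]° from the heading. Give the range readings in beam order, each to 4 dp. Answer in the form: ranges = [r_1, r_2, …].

ranges = [2.9098, 0.9600, 5.1731, 3.0600]

beam 1: φ=0°, α=120°
  cosα=-0.5000 sinα=0.8660 | (3,5) | tMaxX 0.7000 tMaxY 0.6004 | tΔX 2.0000 tΔY 1.1547
    t=0.6004 [y] (3,6)
    t=0.7000 [x] (2,6)
    t=1.7551 [y] (2,7)
    t=2.7000 [x] (1,7)
    t=2.9098 [y] (1,8) — stop
  → r_1 = 2.9098
beam 2: φ=90°, α=210°
  cosα=-0.8660 sinα=-0.5000 | (3,5) | tMaxX 0.4041 tMaxY 0.9600 | tΔX 1.1547 tΔY 2.0000
    t=0.4041 [x] (2,5)
    t=0.9600 [y] (2,4) — stop
  → r_2 = 0.9600
beam 3: φ=180°, α=300°
  cosα=0.5000 sinα=-0.8660 | (3,5) | tMaxX 1.3000 tMaxY 0.5543 | tΔX 2.0000 tΔY 1.1547
    t=0.5543 [y] (3,4)
    t=1.3000 [x] (4,4)
    t=1.7090 [y] (4,3)
    t=2.8637 [y] (4,2)
    t=3.3000 [x] (5,2)
    t=4.0184 [y] (5,1)
    t=5.1731 [y] (5,0) — stop
  → r_3 = 5.1731
beam 4: φ=270°, α=30°
  cosα=0.8660 sinα=0.5000 | (3,5) | tMaxX 0.7506 tMaxY 1.0400 | tΔX 1.1547 tΔY 2.0000
    t=0.7506 [x] (4,5)
    t=1.0400 [y] (4,6)
    t=1.9053 [x] (5,6)
    t=3.0400 [y] (5,7)
    t=3.0600 [x] (6,7) — stop
  → r_4 = 3.0600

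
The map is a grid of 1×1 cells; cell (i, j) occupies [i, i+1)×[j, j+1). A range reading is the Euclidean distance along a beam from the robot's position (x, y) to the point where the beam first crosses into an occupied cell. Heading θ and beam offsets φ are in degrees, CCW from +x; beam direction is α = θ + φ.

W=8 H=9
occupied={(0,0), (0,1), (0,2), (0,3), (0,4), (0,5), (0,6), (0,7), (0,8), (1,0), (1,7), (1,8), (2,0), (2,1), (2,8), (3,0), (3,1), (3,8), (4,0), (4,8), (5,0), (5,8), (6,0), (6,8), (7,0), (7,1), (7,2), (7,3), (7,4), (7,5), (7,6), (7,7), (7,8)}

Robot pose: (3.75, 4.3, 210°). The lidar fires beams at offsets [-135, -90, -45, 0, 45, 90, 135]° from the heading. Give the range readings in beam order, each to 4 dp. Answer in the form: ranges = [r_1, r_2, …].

ranges = [3.8305, 3.5000, 2.8470, 3.1754, 2.3811, 3.8105, 3.3646]

beam 1: φ=-135°, α=75°
  cosα=0.2588 sinα=0.9659 | (3,4) | tMaxX 0.9659 tMaxY 0.7247 | tΔX 3.8637 tΔY 1.0353
    t=0.7247 [y] (3,5)
    t=0.9659 [x] (4,5)
    t=1.7600 [y] (4,6)
    t=2.7952 [y] (4,7)
    t=3.8305 [y] (4,8) — stop
  → r_1 = 3.8305
beam 2: φ=-90°, α=120°
  cosα=-0.5000 sinα=0.8660 | (3,4) | tMaxX 1.5000 tMaxY 0.8083 | tΔX 2.0000 tΔY 1.1547
    t=0.8083 [y] (3,5)
    t=1.5000 [x] (2,5)
    t=1.9630 [y] (2,6)
    t=3.1177 [y] (2,7)
    t=3.5000 [x] (1,7) — stop
  → r_2 = 3.5000
beam 3: φ=-45°, α=165°
  cosα=-0.9659 sinα=0.2588 | (3,4) | tMaxX 0.7765 tMaxY 2.7046 | tΔX 1.0353 tΔY 3.8637
    t=0.7765 [x] (2,4)
    t=1.8117 [x] (1,4)
    t=2.7046 [y] (1,5)
    t=2.8470 [x] (0,5) — stop
  → r_3 = 2.8470
beam 4: φ=0°, α=210°
  cosα=-0.8660 sinα=-0.5000 | (3,4) | tMaxX 0.8660 tMaxY 0.6000 | tΔX 1.1547 tΔY 2.0000
    t=0.6000 [y] (3,3)
    t=0.8660 [x] (2,3)
    t=2.0207 [x] (1,3)
    t=2.6000 [y] (1,2)
    t=3.1754 [x] (0,2) — stop
  → r_4 = 3.1754
beam 5: φ=45°, α=255°
  cosα=-0.2588 sinα=-0.9659 | (3,4) | tMaxX 2.8978 tMaxY 0.3106 | tΔX 3.8637 tΔY 1.0353
    t=0.3106 [y] (3,3)
    t=1.3459 [y] (3,2)
    t=2.3811 [y] (3,1) — stop
  → r_5 = 2.3811
beam 6: φ=90°, α=300°
  cosα=0.5000 sinα=-0.8660 | (3,4) | tMaxX 0.5000 tMaxY 0.3464 | tΔX 2.0000 tΔY 1.1547
    t=0.3464 [y] (3,3)
    t=0.5000 [x] (4,3)
    t=1.5011 [y] (4,2)
    t=2.5000 [x] (5,2)
    t=2.6558 [y] (5,1)
    t=3.8105 [y] (5,0) — stop
  → r_6 = 3.8105
beam 7: φ=135°, α=345°
  cosα=0.9659 sinα=-0.2588 | (3,4) | tMaxX 0.2588 tMaxY 1.1591 | tΔX 1.0353 tΔY 3.8637
    t=0.2588 [x] (4,4)
    t=1.1591 [y] (4,3)
    t=1.2941 [x] (5,3)
    t=2.3294 [x] (6,3)
    t=3.3646 [x] (7,3) — stop
  → r_7 = 3.3646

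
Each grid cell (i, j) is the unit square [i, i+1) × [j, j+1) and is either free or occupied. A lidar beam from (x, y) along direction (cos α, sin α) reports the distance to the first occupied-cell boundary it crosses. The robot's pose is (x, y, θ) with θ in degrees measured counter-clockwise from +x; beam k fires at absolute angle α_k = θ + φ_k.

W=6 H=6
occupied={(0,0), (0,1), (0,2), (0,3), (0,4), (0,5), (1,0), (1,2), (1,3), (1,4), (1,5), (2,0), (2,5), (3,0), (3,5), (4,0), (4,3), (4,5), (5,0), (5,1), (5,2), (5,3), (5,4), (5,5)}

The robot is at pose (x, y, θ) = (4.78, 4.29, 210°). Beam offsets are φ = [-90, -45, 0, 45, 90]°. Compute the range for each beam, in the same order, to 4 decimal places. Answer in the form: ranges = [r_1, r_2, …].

ranges = [0.8198, 2.7432, 0.5800, 0.3002, 0.3349]

beam 1: φ=-90°, α=120°
  cosα=-0.5000 sinα=0.8660 | (4,4) | tMaxX 1.5600 tMaxY 0.8198 | tΔX 2.0000 tΔY 1.1547
    t=0.8198 [y] (4,5) — stop
  → r_1 = 0.8198
beam 2: φ=-45°, α=165°
  cosα=-0.9659 sinα=0.2588 | (4,4) | tMaxX 0.8075 tMaxY 2.7432 | tΔX 1.0353 tΔY 3.8637
    t=0.8075 [x] (3,4)
    t=1.8428 [x] (2,4)
    t=2.7432 [y] (2,5) — stop
  → r_2 = 2.7432
beam 3: φ=0°, α=210°
  cosα=-0.8660 sinα=-0.5000 | (4,4) | tMaxX 0.9007 tMaxY 0.5800 | tΔX 1.1547 tΔY 2.0000
    t=0.5800 [y] (4,3) — stop
  → r_3 = 0.5800
beam 4: φ=45°, α=255°
  cosα=-0.2588 sinα=-0.9659 | (4,4) | tMaxX 3.0137 tMaxY 0.3002 | tΔX 3.8637 tΔY 1.0353
    t=0.3002 [y] (4,3) — stop
  → r_4 = 0.3002
beam 5: φ=90°, α=300°
  cosα=0.5000 sinα=-0.8660 | (4,4) | tMaxX 0.4400 tMaxY 0.3349 | tΔX 2.0000 tΔY 1.1547
    t=0.3349 [y] (4,3) — stop
  → r_5 = 0.3349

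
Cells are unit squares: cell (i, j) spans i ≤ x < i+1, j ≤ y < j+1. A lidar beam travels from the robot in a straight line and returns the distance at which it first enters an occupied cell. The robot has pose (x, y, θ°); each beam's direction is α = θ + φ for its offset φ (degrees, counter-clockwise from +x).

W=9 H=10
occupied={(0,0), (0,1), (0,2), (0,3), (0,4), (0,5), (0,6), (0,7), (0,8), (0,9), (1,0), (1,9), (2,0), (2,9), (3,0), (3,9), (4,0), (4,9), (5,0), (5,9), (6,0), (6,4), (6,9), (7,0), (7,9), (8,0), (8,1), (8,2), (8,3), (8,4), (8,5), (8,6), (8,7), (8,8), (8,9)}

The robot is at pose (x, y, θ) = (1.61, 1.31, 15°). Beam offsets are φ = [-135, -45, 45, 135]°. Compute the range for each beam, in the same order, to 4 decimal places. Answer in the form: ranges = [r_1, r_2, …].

ranges = [0.3580, 0.6200, 8.8796, 0.7044]

beam 1: φ=-135°, α=240°
  d=(-0.5000,-0.8660)  start (1,1)  tX=1.2200 tY=0.3580  stride 1/|dx|=2.0000 1/|dy|=1.1547
    cross y-line → (1,0), t=0.3580 (wall)
  → r_1 = 0.3580
beam 2: φ=-45°, α=330°
  d=(0.8660,-0.5000)  start (1,1)  tX=0.4503 tY=0.6200  stride 1/|dx|=1.1547 1/|dy|=2.0000
    cross x-line → (2,1), t=0.4503
    cross y-line → (2,0), t=0.6200 (wall)
  → r_2 = 0.6200
beam 3: φ=45°, α=60°
  d=(0.5000,0.8660)  start (1,1)  tX=0.7800 tY=0.7967  stride 1/|dx|=2.0000 1/|dy|=1.1547
    cross x-line → (2,1), t=0.7800
    cross y-line → (2,2), t=0.7967
    cross y-line → (2,3), t=1.9514
    cross x-line → (3,3), t=2.7800
    cross y-line → (3,4), t=3.1061
    cross y-line → (3,5), t=4.2608
    cross x-line → (4,5), t=4.7800
    cross y-line → (4,6), t=5.4155
    cross y-line → (4,7), t=6.5702
    cross x-line → (5,7), t=6.7800
    cross y-line → (5,8), t=7.7249
    cross x-line → (6,8), t=8.7800
    cross y-line → (6,9), t=8.8796 (wall)
  → r_3 = 8.8796
beam 4: φ=135°, α=150°
  d=(-0.8660,0.5000)  start (1,1)  tX=0.7044 tY=1.3800  stride 1/|dx|=1.1547 1/|dy|=2.0000
    cross x-line → (0,1), t=0.7044 (wall)
  → r_4 = 0.7044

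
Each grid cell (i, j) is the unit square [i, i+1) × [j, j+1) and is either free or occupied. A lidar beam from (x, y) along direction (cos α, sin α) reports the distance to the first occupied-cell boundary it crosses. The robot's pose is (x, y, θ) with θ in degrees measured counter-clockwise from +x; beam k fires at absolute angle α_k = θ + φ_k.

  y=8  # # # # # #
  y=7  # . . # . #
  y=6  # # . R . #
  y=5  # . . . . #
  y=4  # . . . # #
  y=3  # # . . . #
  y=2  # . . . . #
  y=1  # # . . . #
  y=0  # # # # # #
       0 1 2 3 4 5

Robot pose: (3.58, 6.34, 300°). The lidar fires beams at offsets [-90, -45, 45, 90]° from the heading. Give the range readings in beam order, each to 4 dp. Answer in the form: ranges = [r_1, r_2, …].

ranges = [2.9791, 5.5284, 1.4701, 1.6397]

beam 1: φ=-90°, α=210°
  d=(-0.8660,-0.5000)  start (3,6)  tX=0.6697 tY=0.6800  stride 1/|dx|=1.1547 1/|dy|=2.0000
    cross x-line → (2,6), t=0.6697
    cross y-line → (2,5), t=0.6800
    cross x-line → (1,5), t=1.8244
    cross y-line → (1,4), t=2.6800
    cross x-line → (0,4), t=2.9791 (wall)
  → r_1 = 2.9791
beam 2: φ=-45°, α=255°
  d=(-0.2588,-0.9659)  start (3,6)  tX=2.2409 tY=0.3520  stride 1/|dx|=3.8637 1/|dy|=1.0353
    cross y-line → (3,5), t=0.3520
    cross y-line → (3,4), t=1.3873
    cross x-line → (2,4), t=2.2409
    cross y-line → (2,3), t=2.4225
    cross y-line → (2,2), t=3.4578
    cross y-line → (2,1), t=4.4931
    cross y-line → (2,0), t=5.5284 (wall)
  → r_2 = 5.5284
beam 3: φ=45°, α=345°
  d=(0.9659,-0.2588)  start (3,6)  tX=0.4348 tY=1.3137  stride 1/|dx|=1.0353 1/|dy|=3.8637
    cross x-line → (4,6), t=0.4348
    cross y-line → (4,5), t=1.3137
    cross x-line → (5,5), t=1.4701 (wall)
  → r_3 = 1.4701
beam 4: φ=90°, α=30°
  d=(0.8660,0.5000)  start (3,6)  tX=0.4850 tY=1.3200  stride 1/|dx|=1.1547 1/|dy|=2.0000
    cross x-line → (4,6), t=0.4850
    cross y-line → (4,7), t=1.3200
    cross x-line → (5,7), t=1.6397 (wall)
  → r_4 = 1.6397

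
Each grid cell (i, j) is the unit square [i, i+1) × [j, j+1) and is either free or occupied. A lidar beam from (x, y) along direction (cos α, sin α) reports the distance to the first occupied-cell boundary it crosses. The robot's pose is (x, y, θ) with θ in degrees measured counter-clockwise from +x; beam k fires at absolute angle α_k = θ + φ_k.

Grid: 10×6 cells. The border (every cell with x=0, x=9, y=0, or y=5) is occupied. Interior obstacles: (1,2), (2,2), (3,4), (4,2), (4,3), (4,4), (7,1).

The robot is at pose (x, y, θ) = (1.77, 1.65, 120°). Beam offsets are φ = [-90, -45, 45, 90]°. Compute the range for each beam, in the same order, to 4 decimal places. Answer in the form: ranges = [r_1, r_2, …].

ranges = [0.7000, 0.3623, 0.7972, 0.8891]

beam 1: φ=-90°, α=30°
  dir = (cos 30°, sin 30°) = (0.8660, 0.5000); from cell (1,1)
  next x-line at t=0.2656, next y-line at t=0.7000; Δt_x=1.1547, Δt_y=2.0000
    x: enter (2,1) at t=0.2656
    y: enter (2,2) at t=0.7000 ← occupied
  → r_1 = 0.7000
beam 2: φ=-45°, α=75°
  dir = (cos 75°, sin 75°) = (0.2588, 0.9659); from cell (1,1)
  next x-line at t=0.8887, next y-line at t=0.3623; Δt_x=3.8637, Δt_y=1.0353
    y: enter (1,2) at t=0.3623 ← occupied
  → r_2 = 0.3623
beam 3: φ=45°, α=165°
  dir = (cos 165°, sin 165°) = (-0.9659, 0.2588); from cell (1,1)
  next x-line at t=0.7972, next y-line at t=1.3523; Δt_x=1.0353, Δt_y=3.8637
    x: enter (0,1) at t=0.7972 ← occupied
  → r_3 = 0.7972
beam 4: φ=90°, α=210°
  dir = (cos 210°, sin 210°) = (-0.8660, -0.5000); from cell (1,1)
  next x-line at t=0.8891, next y-line at t=1.3000; Δt_x=1.1547, Δt_y=2.0000
    x: enter (0,1) at t=0.8891 ← occupied
  → r_4 = 0.8891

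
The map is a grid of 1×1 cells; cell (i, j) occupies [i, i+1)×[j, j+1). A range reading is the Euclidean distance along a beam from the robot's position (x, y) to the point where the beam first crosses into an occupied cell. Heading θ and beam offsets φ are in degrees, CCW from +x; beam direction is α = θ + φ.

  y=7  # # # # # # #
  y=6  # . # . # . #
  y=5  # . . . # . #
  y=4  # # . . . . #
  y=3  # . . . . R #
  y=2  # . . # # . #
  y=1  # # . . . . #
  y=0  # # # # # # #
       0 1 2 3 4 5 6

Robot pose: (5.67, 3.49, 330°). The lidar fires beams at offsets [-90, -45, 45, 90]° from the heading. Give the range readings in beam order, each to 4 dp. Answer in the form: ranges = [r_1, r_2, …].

beam 1: φ=-90°, α=240°
  dir = (cos 240°, sin 240°) = (-0.5000, -0.8660); from cell (5,3)
  next x-line at t=1.3400, next y-line at t=0.5658; Δt_x=2.0000, Δt_y=1.1547
    y: enter (5,2) at t=0.5658
    x: enter (4,2) at t=1.3400 ← occupied
  → r_1 = 1.3400
beam 2: φ=-45°, α=285°
  dir = (cos 285°, sin 285°) = (0.2588, -0.9659); from cell (5,3)
  next x-line at t=1.2750, next y-line at t=0.5073; Δt_x=3.8637, Δt_y=1.0353
    y: enter (5,2) at t=0.5073
    x: enter (6,2) at t=1.2750 ← occupied
  → r_2 = 1.2750
beam 3: φ=45°, α=15°
  dir = (cos 15°, sin 15°) = (0.9659, 0.2588); from cell (5,3)
  next x-line at t=0.3416, next y-line at t=1.9705; Δt_x=1.0353, Δt_y=3.8637
    x: enter (6,3) at t=0.3416 ← occupied
  → r_3 = 0.3416
beam 4: φ=90°, α=60°
  dir = (cos 60°, sin 60°) = (0.5000, 0.8660); from cell (5,3)
  next x-line at t=0.6600, next y-line at t=0.5889; Δt_x=2.0000, Δt_y=1.1547
    y: enter (5,4) at t=0.5889
    x: enter (6,4) at t=0.6600 ← occupied
  → r_4 = 0.6600

ranges = [1.3400, 1.2750, 0.3416, 0.6600]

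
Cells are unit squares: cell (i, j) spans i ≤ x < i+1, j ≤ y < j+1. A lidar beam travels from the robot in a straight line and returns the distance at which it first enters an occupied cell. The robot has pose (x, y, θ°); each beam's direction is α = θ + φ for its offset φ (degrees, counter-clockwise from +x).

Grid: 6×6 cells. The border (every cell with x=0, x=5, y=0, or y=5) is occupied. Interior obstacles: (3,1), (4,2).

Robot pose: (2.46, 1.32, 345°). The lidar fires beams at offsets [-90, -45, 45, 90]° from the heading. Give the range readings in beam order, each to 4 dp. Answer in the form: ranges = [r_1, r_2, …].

ranges = [0.3313, 0.3695, 0.6235, 3.8098]

beam 1: φ=-90°, α=255°
  dir = (cos 255°, sin 255°) = (-0.2588, -0.9659); from cell (2,1)
  next x-line at t=1.7773, next y-line at t=0.3313; Δt_x=3.8637, Δt_y=1.0353
    y: enter (2,0) at t=0.3313 ← occupied
  → r_1 = 0.3313
beam 2: φ=-45°, α=300°
  dir = (cos 300°, sin 300°) = (0.5000, -0.8660); from cell (2,1)
  next x-line at t=1.0800, next y-line at t=0.3695; Δt_x=2.0000, Δt_y=1.1547
    y: enter (2,0) at t=0.3695 ← occupied
  → r_2 = 0.3695
beam 3: φ=45°, α=30°
  dir = (cos 30°, sin 30°) = (0.8660, 0.5000); from cell (2,1)
  next x-line at t=0.6235, next y-line at t=1.3600; Δt_x=1.1547, Δt_y=2.0000
    x: enter (3,1) at t=0.6235 ← occupied
  → r_3 = 0.6235
beam 4: φ=90°, α=75°
  dir = (cos 75°, sin 75°) = (0.2588, 0.9659); from cell (2,1)
  next x-line at t=2.0864, next y-line at t=0.7040; Δt_x=3.8637, Δt_y=1.0353
    y: enter (2,2) at t=0.7040
    y: enter (2,3) at t=1.7393
    x: enter (3,3) at t=2.0864
    y: enter (3,4) at t=2.7745
    y: enter (3,5) at t=3.8098 ← occupied
  → r_4 = 3.8098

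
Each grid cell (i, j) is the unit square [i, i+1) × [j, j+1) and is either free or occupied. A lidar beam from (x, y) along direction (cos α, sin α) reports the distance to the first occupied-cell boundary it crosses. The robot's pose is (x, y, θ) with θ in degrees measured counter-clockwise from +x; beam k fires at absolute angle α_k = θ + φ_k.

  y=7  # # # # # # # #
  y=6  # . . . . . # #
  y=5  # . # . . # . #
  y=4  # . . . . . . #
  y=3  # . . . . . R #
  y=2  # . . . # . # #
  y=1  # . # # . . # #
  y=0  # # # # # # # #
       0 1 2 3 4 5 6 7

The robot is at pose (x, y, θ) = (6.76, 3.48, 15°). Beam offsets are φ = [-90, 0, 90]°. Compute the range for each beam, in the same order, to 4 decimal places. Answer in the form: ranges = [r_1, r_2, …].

beam 1: φ=-90°, α=285°
  direction (0.2588, -0.9659); cell (6,3); t to first gridline: x 0.9273, y 0.4969 (then +3.8637 / +1.0353)
    (6,2) via y @ 0.4969  # hit
  → r_1 = 0.4969
beam 2: φ=0°, α=15°
  direction (0.9659, 0.2588); cell (6,3); t to first gridline: x 0.2485, y 2.0091 (then +1.0353 / +3.8637)
    (7,3) via x @ 0.2485  # hit
  → r_2 = 0.2485
beam 3: φ=90°, α=105°
  direction (-0.2588, 0.9659); cell (6,3); t to first gridline: x 2.9364, y 0.5383 (then +3.8637 / +1.0353)
    (6,4) via y @ 0.5383
    (6,5) via y @ 1.5736
    (6,6) via y @ 2.6089  # hit
  → r_3 = 2.6089

ranges = [0.4969, 0.2485, 2.6089]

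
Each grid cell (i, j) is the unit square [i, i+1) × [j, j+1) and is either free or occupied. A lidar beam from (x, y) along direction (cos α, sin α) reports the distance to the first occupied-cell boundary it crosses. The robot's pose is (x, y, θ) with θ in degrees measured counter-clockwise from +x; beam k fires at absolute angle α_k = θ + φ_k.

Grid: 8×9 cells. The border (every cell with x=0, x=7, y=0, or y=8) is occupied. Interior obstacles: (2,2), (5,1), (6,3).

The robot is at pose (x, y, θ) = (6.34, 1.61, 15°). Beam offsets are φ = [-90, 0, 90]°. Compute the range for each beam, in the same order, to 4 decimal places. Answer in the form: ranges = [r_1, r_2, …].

beam 1: φ=-90°, α=285°
  cosα=0.2588 sinα=-0.9659 | (6,1) | tMaxX 2.5500 tMaxY 0.6315 | tΔX 3.8637 tΔY 1.0353
    t=0.6315 [y] (6,0) — stop
  → r_1 = 0.6315
beam 2: φ=0°, α=15°
  cosα=0.9659 sinα=0.2588 | (6,1) | tMaxX 0.6833 tMaxY 1.5068 | tΔX 1.0353 tΔY 3.8637
    t=0.6833 [x] (7,1) — stop
  → r_2 = 0.6833
beam 3: φ=90°, α=105°
  cosα=-0.2588 sinα=0.9659 | (6,1) | tMaxX 1.3137 tMaxY 0.4038 | tΔX 3.8637 tΔY 1.0353
    t=0.4038 [y] (6,2)
    t=1.3137 [x] (5,2)
    t=1.4390 [y] (5,3)
    t=2.4743 [y] (5,4)
    t=3.5096 [y] (5,5)
    t=4.5449 [y] (5,6)
    t=5.1774 [x] (4,6)
    t=5.5801 [y] (4,7)
    t=6.6154 [y] (4,8) — stop
  → r_3 = 6.6154

ranges = [0.6315, 0.6833, 6.6154]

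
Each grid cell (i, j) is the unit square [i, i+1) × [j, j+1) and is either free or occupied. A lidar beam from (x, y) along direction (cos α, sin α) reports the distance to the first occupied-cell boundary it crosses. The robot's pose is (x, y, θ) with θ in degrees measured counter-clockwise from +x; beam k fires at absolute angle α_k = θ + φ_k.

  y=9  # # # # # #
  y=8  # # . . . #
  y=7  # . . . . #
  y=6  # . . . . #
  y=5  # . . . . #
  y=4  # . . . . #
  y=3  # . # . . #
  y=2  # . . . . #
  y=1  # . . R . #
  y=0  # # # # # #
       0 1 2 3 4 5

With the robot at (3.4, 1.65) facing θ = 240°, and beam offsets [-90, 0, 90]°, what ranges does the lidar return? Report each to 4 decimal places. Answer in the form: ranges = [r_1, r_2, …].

ranges = [2.7713, 0.7506, 1.3000]

beam 1: φ=-90°, α=150°
  d=(-0.8660,0.5000)  start (3,1)  tX=0.4619 tY=0.7000  stride 1/|dx|=1.1547 1/|dy|=2.0000
    cross x-line → (2,1), t=0.4619
    cross y-line → (2,2), t=0.7000
    cross x-line → (1,2), t=1.6166
    cross y-line → (1,3), t=2.7000
    cross x-line → (0,3), t=2.7713 (wall)
  → r_1 = 2.7713
beam 2: φ=0°, α=240°
  d=(-0.5000,-0.8660)  start (3,1)  tX=0.8000 tY=0.7506  stride 1/|dx|=2.0000 1/|dy|=1.1547
    cross y-line → (3,0), t=0.7506 (wall)
  → r_2 = 0.7506
beam 3: φ=90°, α=330°
  d=(0.8660,-0.5000)  start (3,1)  tX=0.6928 tY=1.3000  stride 1/|dx|=1.1547 1/|dy|=2.0000
    cross x-line → (4,1), t=0.6928
    cross y-line → (4,0), t=1.3000 (wall)
  → r_3 = 1.3000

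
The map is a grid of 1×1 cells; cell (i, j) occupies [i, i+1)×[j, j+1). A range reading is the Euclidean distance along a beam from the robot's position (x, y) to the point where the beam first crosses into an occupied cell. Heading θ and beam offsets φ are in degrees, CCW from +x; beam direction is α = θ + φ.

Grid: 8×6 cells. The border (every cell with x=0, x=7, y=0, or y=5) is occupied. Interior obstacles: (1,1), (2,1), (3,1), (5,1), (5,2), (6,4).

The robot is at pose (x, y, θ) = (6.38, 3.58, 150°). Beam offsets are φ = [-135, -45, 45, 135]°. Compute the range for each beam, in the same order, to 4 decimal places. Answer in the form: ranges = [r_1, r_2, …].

ranges = [0.6419, 0.4348, 5.5698, 2.3955]

beam 1: φ=-135°, α=15°
  dir = (cos 15°, sin 15°) = (0.9659, 0.2588); from cell (6,3)
  next x-line at t=0.6419, next y-line at t=1.6228; Δt_x=1.0353, Δt_y=3.8637
    x: enter (7,3) at t=0.6419 ← occupied
  → r_1 = 0.6419
beam 2: φ=-45°, α=105°
  dir = (cos 105°, sin 105°) = (-0.2588, 0.9659); from cell (6,3)
  next x-line at t=1.4682, next y-line at t=0.4348; Δt_x=3.8637, Δt_y=1.0353
    y: enter (6,4) at t=0.4348 ← occupied
  → r_2 = 0.4348
beam 3: φ=45°, α=195°
  dir = (cos 195°, sin 195°) = (-0.9659, -0.2588); from cell (6,3)
  next x-line at t=0.3934, next y-line at t=2.2409; Δt_x=1.0353, Δt_y=3.8637
    x: enter (5,3) at t=0.3934
    x: enter (4,3) at t=1.4287
    y: enter (4,2) at t=2.2409
    x: enter (3,2) at t=2.4640
    x: enter (2,2) at t=3.4992
    x: enter (1,2) at t=4.5345
    x: enter (0,2) at t=5.5698 ← occupied
  → r_3 = 5.5698
beam 4: φ=135°, α=285°
  dir = (cos 285°, sin 285°) = (0.2588, -0.9659); from cell (6,3)
  next x-line at t=2.3955, next y-line at t=0.6005; Δt_x=3.8637, Δt_y=1.0353
    y: enter (6,2) at t=0.6005
    y: enter (6,1) at t=1.6357
    x: enter (7,1) at t=2.3955 ← occupied
  → r_4 = 2.3955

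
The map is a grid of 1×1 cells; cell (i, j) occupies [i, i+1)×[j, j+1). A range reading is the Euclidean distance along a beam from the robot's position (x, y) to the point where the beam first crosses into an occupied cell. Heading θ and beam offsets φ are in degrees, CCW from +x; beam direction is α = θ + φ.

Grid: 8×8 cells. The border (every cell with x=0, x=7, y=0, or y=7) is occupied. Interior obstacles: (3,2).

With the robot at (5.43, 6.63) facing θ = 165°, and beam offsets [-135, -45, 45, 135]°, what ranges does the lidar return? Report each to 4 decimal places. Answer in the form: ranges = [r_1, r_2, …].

ranges = [0.7400, 0.4272, 5.1153, 3.1400]

beam 1: φ=-135°, α=30°
  d=(0.8660,0.5000)  start (5,6)  tX=0.6582 tY=0.7400  stride 1/|dx|=1.1547 1/|dy|=2.0000
    cross x-line → (6,6), t=0.6582
    cross y-line → (6,7), t=0.7400 (wall)
  → r_1 = 0.7400
beam 2: φ=-45°, α=120°
  d=(-0.5000,0.8660)  start (5,6)  tX=0.8600 tY=0.4272  stride 1/|dx|=2.0000 1/|dy|=1.1547
    cross y-line → (5,7), t=0.4272 (wall)
  → r_2 = 0.4272
beam 3: φ=45°, α=210°
  d=(-0.8660,-0.5000)  start (5,6)  tX=0.4965 tY=1.2600  stride 1/|dx|=1.1547 1/|dy|=2.0000
    cross x-line → (4,6), t=0.4965
    cross y-line → (4,5), t=1.2600
    cross x-line → (3,5), t=1.6512
    cross x-line → (2,5), t=2.8059
    cross y-line → (2,4), t=3.2600
    cross x-line → (1,4), t=3.9606
    cross x-line → (0,4), t=5.1153 (wall)
  → r_3 = 5.1153
beam 4: φ=135°, α=300°
  d=(0.5000,-0.8660)  start (5,6)  tX=1.1400 tY=0.7275  stride 1/|dx|=2.0000 1/|dy|=1.1547
    cross y-line → (5,5), t=0.7275
    cross x-line → (6,5), t=1.1400
    cross y-line → (6,4), t=1.8822
    cross y-line → (6,3), t=3.0369
    cross x-line → (7,3), t=3.1400 (wall)
  → r_4 = 3.1400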